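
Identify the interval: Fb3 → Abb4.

F to A spans three letter names (F-G-A), plus an octave: a tenth.
At 15 semitones, Fb3→Abb4 falls one short of a major tenth: minor.
(Equivalently, a compound minor third: a minor third plus an octave.)

minor 10th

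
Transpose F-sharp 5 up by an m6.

The sixth takes the letter from F up to D.
A minor sixth spans 8 semitones, so from F#5 the target pitch is D6.

D 6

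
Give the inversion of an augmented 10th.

d6

First reduce the compound augmented tenth to its simple form, an augmented third.
Interval numbers invert to sum to nine: 3 + 6 = 9, so a third inverts to a sixth.
The quality also flips — augmented becomes diminished — giving a diminished sixth.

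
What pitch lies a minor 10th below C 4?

The tenth's letter: C down three letter names plus an octave → A.
Moving 15 semitones down from C4 (the size of a minor tenth) reaches A2.

A 2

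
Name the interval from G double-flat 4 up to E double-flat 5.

G to E spans six letter names (G-A-B-C-D-E): a sixth.
The major sixth spans 9 semitones, and Gbb4 to Ebb5 is exactly 9 semitones — so this is a major sixth.

major sixth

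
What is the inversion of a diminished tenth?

augmented 6th

First reduce the compound diminished tenth to its simple form, a diminished third.
Inverted interval numbers add to nine, so a third pairs with a sixth (3 + 6 = 9).
And diminished becomes augmented under inversion, so we get an augmented sixth.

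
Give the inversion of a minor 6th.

Interval numbers invert to sum to nine: 6 + 3 = 9, so a sixth inverts to a third.
Quality inverts too: minor becomes major. That makes the inversion a major third.

major third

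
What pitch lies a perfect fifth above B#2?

F##3

Five letter names up from B: F.
A perfect fifth is 7 semitones; 7 semitones up from B#2 gives F##3.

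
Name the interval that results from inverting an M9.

m7

First reduce the compound major ninth to its simple form, a major second.
The rule of nine gives the new number: 9 − 2 = 7, so a second becomes a seventh.
The quality also flips — major becomes minor — giving a minor seventh.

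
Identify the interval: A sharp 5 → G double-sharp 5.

m2

Descending from A#5 to G##5 is the same interval as ascending G##5 to A#5.
G to A spans two letter names (G-A) — that makes it a second of some quality.
A major second would be 2 semitones, but G##5 to A#5 is 1 — one semitone narrower, making it a minor second.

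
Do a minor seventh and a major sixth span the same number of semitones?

No

10 semitones (minor seventh) vs 9 semitones (major sixth): not equal.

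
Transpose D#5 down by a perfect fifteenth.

D#3

For a fifteenth the letter name doesn't change: still D, two octaves down.
A perfect fifteenth spans 24 semitones, so from D#5 the target pitch is D#3.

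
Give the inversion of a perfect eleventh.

P5

First reduce the compound perfect eleventh to its simple form, a perfect fourth.
Interval numbers invert to sum to nine: 4 + 5 = 9, so a fourth inverts to a fifth.
The quality also flips — perfect stays perfect — giving a perfect fifth.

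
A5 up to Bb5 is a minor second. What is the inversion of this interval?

Inverted interval numbers add to nine, so a second pairs with a seventh (2 + 7 = 9).
Quality inverts too: minor becomes major. That makes the inversion a major seventh.

major 7th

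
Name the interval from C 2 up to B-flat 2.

C to B spans seven letter names (C-D-E-F-G-A-B), so the interval is some kind of seventh.
C2 to Bb2 is 10 semitones, a half step short of the major seventh (11), so this is minor.

minor seventh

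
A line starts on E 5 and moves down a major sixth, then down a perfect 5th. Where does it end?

C 4

E5 down a major sixth → G4 (9 semitones).
Down a perfect fifth from G4: C4 (7 semitones down).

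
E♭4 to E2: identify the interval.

Descending from Eb4 to E2 is the same interval as ascending E2 to Eb4.
E to E is the same letter name, plus 2 octaves: a fifteenth.
E2 to Eb4 spans 23 semitones — one semitone narrower than the perfect fifteenth (24) — giving a diminished fifteenth.
(Equivalently, a compound diminished octave: a diminished octave plus an octave.)

diminished 15th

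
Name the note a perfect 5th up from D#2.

Counting five letter names up from D lands on A.
A perfect fifth spans 7 semitones, so from D#2 the target pitch is A#2.

A#2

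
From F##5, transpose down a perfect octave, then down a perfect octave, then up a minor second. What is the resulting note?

G#3

F##5 down a perfect octave → F##4 (12 semitones).
F##4 down a perfect octave → F##3 (12 semitones).
F##3 up a minor second → G#3 (1 semitone).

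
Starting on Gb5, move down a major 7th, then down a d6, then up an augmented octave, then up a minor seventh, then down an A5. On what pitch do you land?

Eb5

Down a major seventh from Gb5: Abb4 (11 semitones down).
A diminished sixth down from Abb4 is C4.
C4 up an augmented octave → C#5 (13 semitones).
Up a minor seventh from C#5: B5 (10 semitones up).
B5 down an augmented fifth → Eb5 (8 semitones).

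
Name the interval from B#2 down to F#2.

augmented 4th

Descending from B#2 to F#2 is the same interval as ascending F#2 to B#2.
F to B spans four letter names (F-G-A-B) — that makes it a fourth of some quality.
F#2 to B#2 spans 6 semitones — one semitone wider than the perfect fourth (5) — giving an augmented fourth.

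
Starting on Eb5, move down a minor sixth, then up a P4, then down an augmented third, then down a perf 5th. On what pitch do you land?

Dbb4

A minor sixth down from Eb5 is G4.
Up a perfect fourth from G4: C5 (5 semitones up).
An augmented third down from C5 is Abb4.
Down a perfect fifth from Abb4: Dbb4 (7 semitones down).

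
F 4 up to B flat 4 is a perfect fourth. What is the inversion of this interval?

The rule of nine gives the new number: 9 − 4 = 5, so a fourth becomes a fifth.
And perfect stays perfect under inversion, so we get a perfect fifth.

perfect 5th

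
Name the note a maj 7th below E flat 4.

F flat 3

Counting seven letter names down from E lands on F.
A major seventh spans 11 semitones, so from Eb4 the target pitch is Fb3.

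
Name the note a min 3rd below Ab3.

Counting three letter names down from A lands on F.
A minor third spans 3 semitones, so from Ab3 the target pitch is F3.

F3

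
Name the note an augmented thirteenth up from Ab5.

F#7

The thirteenth's letter: A up six letter names plus an octave → F.
An augmented thirteenth spans 22 semitones, so from Ab5 the target pitch is F#7.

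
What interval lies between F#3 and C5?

F to C spans five letter names (F-G-A-B-C), plus an octave — that makes it a twelfth of some quality.
F#3 to C5 spans 18 semitones — one semitone narrower than the perfect twelfth (19) — giving a diminished twelfth.
(Equivalently, a compound diminished fifth: a diminished fifth plus an octave.)

d12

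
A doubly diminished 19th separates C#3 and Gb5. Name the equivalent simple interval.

dd5

Subtracting seven from the interval number removes an octave: 19 − 14 = 5.
That makes a doubly diminished nineteenth a compound doubly diminished fifth — 2 octaves plus a doubly diminished fifth.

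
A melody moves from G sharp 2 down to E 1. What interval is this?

major tenth

Descending from G#2 to E1 is the same interval as ascending E1 to G#2.
E to G spans three letter names (E-F-G), plus an octave — that makes it a tenth of some quality.
E1 to G#2 is 16 semitones, matching the major tenth exactly, so the quality is major.
(Equivalently, a compound major third: a major third plus an octave.)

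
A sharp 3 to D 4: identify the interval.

diminished 4th

A to D spans four letter names (A-B-C-D): a fourth.
A perfect fourth would be 5 semitones; A#3 to D4 is 4, one semitone narrower, so the interval is diminished.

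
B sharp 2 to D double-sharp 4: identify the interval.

major 10th

B to D spans three letter names (B-C-D), plus an octave — that makes it a tenth of some quality.
The major tenth spans 16 semitones, and B#2 to D##4 is exactly 16 semitones — so this is a major tenth.
(Equivalently, a compound major third: a major third plus an octave.)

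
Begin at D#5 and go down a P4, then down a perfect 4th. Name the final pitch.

E#4

D#5 down a perfect fourth → A#4 (5 semitones).
A perfect fourth down from A#4 is E#4.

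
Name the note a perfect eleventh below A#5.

Four letters down from A (plus an octave) reaches E.
A perfect eleventh spans 17 semitones, so from A#5 the target pitch is E#4.

E#4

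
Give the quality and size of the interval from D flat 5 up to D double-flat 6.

diminished octave

D to D is the same letter name, plus an octave: an octave.
A perfect octave would be 12 semitones; Db5 to Dbb6 is 11, one semitone narrower, so the interval is diminished.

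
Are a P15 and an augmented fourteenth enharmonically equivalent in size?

Yes

Both span 24 semitones: a perfect fifteenth and an augmented fourteenth are the same chromatic distance.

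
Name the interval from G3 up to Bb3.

m3

G to B spans three letter names (G-A-B) — that makes it a third of some quality.
At 3 semitones, G3→Bb3 falls one short of a major third: minor.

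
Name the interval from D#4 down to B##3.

Descending from D#4 to B##3 is the same interval as ascending B##3 to D#4.
B to D spans three letter names (B-C-D), so the interval is some kind of third.
The major third is 4 semitones; here we have 2, two semitones narrower: diminished.

d3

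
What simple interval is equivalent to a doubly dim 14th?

doubly diminished 7th

Subtracting seven from the interval number removes an octave: 14 − 7 = 7.
So a doubly diminished fourteenth is an octave plus a doubly diminished seventh. The quality is unchanged.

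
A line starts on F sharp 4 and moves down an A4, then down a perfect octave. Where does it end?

Down an augmented fourth from F#4: C4 (6 semitones down).
Down a perfect octave from C4: C3 (12 semitones down).

C 3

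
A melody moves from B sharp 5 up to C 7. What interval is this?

diminished 9th

B to C spans two letter names (B-C), plus an octave, so the interval is some kind of ninth.
B#5 to C7 spans 12 semitones — two semitones narrower than the major ninth (14) — giving a diminished ninth.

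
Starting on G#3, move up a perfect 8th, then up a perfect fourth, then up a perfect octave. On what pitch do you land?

C#6

G#3 up a perfect octave → G#4 (12 semitones).
A perfect fourth up from G#4 is C#5.
Up a perfect octave from C#5: C#6 (12 semitones up).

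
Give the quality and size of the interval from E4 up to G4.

minor third

E to G spans three letter names (E-F-G): a third.
A major third would be 4 semitones, but E4 to G4 is 3 — one semitone narrower, making it a minor third.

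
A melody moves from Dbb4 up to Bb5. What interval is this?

D to B spans six letter names (D-E-F-G-A-B), plus an octave: a thirteenth.
The major thirteenth is 21 semitones; here we have 22, one semitone wider: augmented.
(Equivalently, a compound augmented sixth: an augmented sixth plus an octave.)

augmented thirteenth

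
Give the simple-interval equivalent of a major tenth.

major third

Subtracting seven from the interval number removes an octave: 10 − 7 = 3.
Quality carries through unchanged, so the simple form is a major third.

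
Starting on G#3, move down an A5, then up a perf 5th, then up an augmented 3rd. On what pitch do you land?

G#3 down an augmented fifth → C3 (8 semitones).
A perfect fifth up from C3 is G3.
Up an augmented third from G3: B#3 (5 semitones up).

B#3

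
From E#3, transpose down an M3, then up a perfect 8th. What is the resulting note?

A major third down from E#3 is C#3.
Up a perfect octave from C#3: C#4 (12 semitones up).

C#4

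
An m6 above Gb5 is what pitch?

Ebb6

Six letter names up from G: E.
Moving 8 semitones up from Gb5 (the size of a minor sixth) reaches Ebb6.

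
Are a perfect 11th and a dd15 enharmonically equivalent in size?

No

17 semitones (perfect eleventh) vs 22 semitones (doubly diminished fifteenth): not equal.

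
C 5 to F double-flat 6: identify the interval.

dd11

C to F spans four letter names (C-D-E-F), plus an octave, so the interval is some kind of eleventh.
A perfect eleventh would be 17 semitones; C5 to Fbb6 is 15, two semitones narrower, so the interval is doubly diminished.
(Equivalently, a compound doubly diminished fourth: a doubly diminished fourth plus an octave.)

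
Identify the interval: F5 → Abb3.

Descending from F5 to Abb3 is the same interval as ascending Abb3 to F5.
A to F spans six letter names (A-B-C-D-E-F), plus an octave — that makes it a thirteenth of some quality.
Abb3 to F5 spans 22 semitones — one semitone wider than the major thirteenth (21) — giving an augmented thirteenth.
(Equivalently, a compound augmented sixth: an augmented sixth plus an octave.)

augmented thirteenth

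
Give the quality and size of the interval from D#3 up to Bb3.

diminished sixth

D to B spans six letter names (D-E-F-G-A-B) — that makes it a sixth of some quality.
A major sixth would be 9 semitones; D#3 to Bb3 is 7, two semitones narrower, so the interval is diminished.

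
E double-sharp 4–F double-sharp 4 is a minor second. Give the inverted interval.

Interval numbers invert to sum to nine: 2 + 7 = 9, so a second inverts to a seventh.
The quality also flips — minor becomes major — giving a major seventh.

major 7th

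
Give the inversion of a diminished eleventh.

First reduce the compound diminished eleventh to its simple form, a diminished fourth.
Inverted interval numbers add to nine, so a fourth pairs with a fifth (4 + 5 = 9).
And diminished becomes augmented under inversion, so we get an augmented fifth.

augmented 5th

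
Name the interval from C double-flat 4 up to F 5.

doubly augmented eleventh

C to F spans four letter names (C-D-E-F), plus an octave — that makes it an eleventh of some quality.
A perfect eleventh would be 17 semitones; Cbb4 to F5 is 19, two semitones wider, so the interval is doubly augmented.
(Equivalently, a compound doubly augmented fourth: a doubly augmented fourth plus an octave.)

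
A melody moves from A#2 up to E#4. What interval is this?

A to E spans five letter names (A-B-C-D-E), plus an octave — that makes it a twelfth of some quality.
A#2 to E#4 is 19 semitones, matching the perfect twelfth exactly, so the quality is perfect.
(Equivalently, a compound perfect fifth: a perfect fifth plus an octave.)

P12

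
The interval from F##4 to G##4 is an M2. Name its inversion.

minor seventh

The rule of nine gives the new number: 9 − 2 = 7, so a second becomes a seventh.
And major becomes minor under inversion, so we get a minor seventh.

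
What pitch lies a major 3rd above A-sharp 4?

C-double-sharp 5

Counting three letter names up from A lands on C.
A major third spans 4 semitones, so from A#4 the target pitch is C##5.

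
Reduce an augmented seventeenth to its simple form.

augmented 3rd

Each octave removed subtracts seven from the number: 17 − 14 = 3.
Quality carries through unchanged, so the simple form is an augmented third.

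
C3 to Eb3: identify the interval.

C to E spans three letter names (C-D-E): a third.
A major third would be 4 semitones, but C3 to Eb3 is 3 — one semitone narrower, making it a minor third.

minor third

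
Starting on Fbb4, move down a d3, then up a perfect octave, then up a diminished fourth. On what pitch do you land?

Gbb5

Down a diminished third from Fbb4: Db4 (2 semitones down).
Db4 up a perfect octave → Db5 (12 semitones).
Db5 up a diminished fourth → Gbb5 (4 semitones).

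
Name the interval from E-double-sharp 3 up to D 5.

E to D spans seven letter names (E-F-G-A-B-C-D), plus an octave: a fourteenth.
A major fourteenth would be 23 semitones; E##3 to D5 is 20, three semitones narrower, so the interval is doubly diminished.
(Equivalently, a compound doubly diminished seventh: a doubly diminished seventh plus an octave.)

doubly diminished 14th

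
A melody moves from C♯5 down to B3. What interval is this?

major ninth

Descending from C#5 to B3 is the same interval as ascending B3 to C#5.
B to C spans two letter names (B-C), plus an octave, so the interval is some kind of ninth.
The major ninth spans 14 semitones, and B3 to C#5 is exactly 14 semitones — so this is a major ninth.
(Equivalently, a compound major second: a major second plus an octave.)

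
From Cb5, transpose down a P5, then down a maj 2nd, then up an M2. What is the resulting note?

Fb4

Cb5 down a perfect fifth → Fb4 (7 semitones).
A major second down from Fb4 is Ebb4.
Ebb4 up a major second → Fb4 (2 semitones).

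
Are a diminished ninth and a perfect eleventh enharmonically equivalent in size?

No

A diminished ninth spans 12 semitones; a perfect eleventh spans 17 semitones. They differ by 5.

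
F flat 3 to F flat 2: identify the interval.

perfect octave

Descending from Fb3 to Fb2 is the same interval as ascending Fb2 to Fb3.
F to F is the same letter name, plus an octave: an octave.
Counting semitones, Fb2→Fb3 is 12, which is the perfect octave.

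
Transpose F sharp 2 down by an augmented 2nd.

E flat 2

The second takes the letter from F down to E.
Moving 3 semitones down from F#2 (the size of an augmented second) reaches Eb2.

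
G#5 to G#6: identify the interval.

perfect 8th

G to G is the same letter name, plus an octave, so the interval is some kind of octave.
The perfect octave spans 12 semitones, and G#5 to G#6 is exactly 12 semitones — so this is a perfect octave.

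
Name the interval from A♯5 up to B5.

A to B spans two letter names (A-B) — that makes it a second of some quality.
A#5 to B5 is 1 semitone, a half step short of the major second (2), so this is minor.

minor 2nd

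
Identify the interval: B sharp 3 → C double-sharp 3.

Descending from B#3 to C##3 is the same interval as ascending C##3 to B#3.
C to B spans seven letter names (C-D-E-F-G-A-B) — that makes it a seventh of some quality.
C##3 to B#3 is 10 semitones, a half step short of the major seventh (11), so this is minor.

minor seventh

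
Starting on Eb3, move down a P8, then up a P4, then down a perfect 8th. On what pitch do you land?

A perfect octave down from Eb3 is Eb2.
Eb2 up a perfect fourth → Ab2 (5 semitones).
Down a perfect octave from Ab2: Ab1 (12 semitones down).

Ab1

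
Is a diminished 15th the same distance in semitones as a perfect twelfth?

No

23 semitones (diminished fifteenth) vs 19 semitones (perfect twelfth): not equal.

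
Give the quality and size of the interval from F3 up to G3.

F to G spans two letter names (F-G) — that makes it a second of some quality.
Counting semitones, F3→G3 is 2, which is the major second.

M2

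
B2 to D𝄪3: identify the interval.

B to D spans three letter names (B-C-D), so the interval is some kind of third.
The major third is 4 semitones; here we have 5, one semitone wider: augmented.

augmented 3rd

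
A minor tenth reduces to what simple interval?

Each octave removed subtracts seven from the number: 10 − 7 = 3.
So a minor tenth is an octave plus a minor third. The quality is unchanged.

m3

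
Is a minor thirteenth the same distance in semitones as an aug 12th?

Both span 20 semitones: a minor thirteenth and an augmented twelfth are the same chromatic distance.

Yes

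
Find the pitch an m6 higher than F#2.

Six letter names up from F: D.
A minor sixth is 8 semitones; 8 semitones up from F#2 gives D3.

D3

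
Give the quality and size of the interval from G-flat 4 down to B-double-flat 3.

major sixth

Descending from Gb4 to Bbb3 is the same interval as ascending Bbb3 to Gb4.
B to G spans six letter names (B-C-D-E-F-G), so the interval is some kind of sixth.
Counting semitones, Bbb3→Gb4 is 9, which is the major sixth.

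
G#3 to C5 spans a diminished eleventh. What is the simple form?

diminished fourth

Take out an octave (7 from the number): 11 − 7 = 4.
That makes a diminished eleventh a compound diminished fourth — an octave plus a diminished fourth.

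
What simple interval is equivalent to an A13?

A6

Subtracting seven from the interval number removes an octave: 13 − 7 = 6.
Quality carries through unchanged, so the simple form is an augmented sixth.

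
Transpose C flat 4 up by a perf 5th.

G flat 4

Counting five letter names up from C lands on G.
A perfect fifth is 7 semitones; 7 semitones up from Cb4 gives Gb4.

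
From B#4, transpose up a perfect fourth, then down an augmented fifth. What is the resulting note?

A4

Up a perfect fourth from B#4: E#5 (5 semitones up).
Down an augmented fifth from E#5: A4 (8 semitones down).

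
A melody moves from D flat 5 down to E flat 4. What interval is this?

Descending from Db5 to Eb4 is the same interval as ascending Eb4 to Db5.
E to D spans seven letter names (E-F-G-A-B-C-D), so the interval is some kind of seventh.
A major seventh would be 11 semitones, but Eb4 to Db5 is 10 — one semitone narrower, making it a minor seventh.

m7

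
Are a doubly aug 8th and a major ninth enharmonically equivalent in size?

Yes

A doubly augmented octave spans 14 semitones, and a major ninth also spans 14 semitones — they're enharmonic.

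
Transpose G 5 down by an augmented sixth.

B double-flat 4

Counting six letter names down from G lands on B.
Moving 10 semitones down from G5 (the size of an augmented sixth) reaches Bbb4.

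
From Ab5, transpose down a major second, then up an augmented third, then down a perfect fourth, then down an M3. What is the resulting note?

Ab5 down a major second → Gb5 (2 semitones).
Up an augmented third from Gb5: B5 (5 semitones up).
A perfect fourth down from B5 is F#5.
A major third down from F#5 is D5.

D5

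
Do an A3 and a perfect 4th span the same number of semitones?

Yes

An augmented third spans 5 semitones, and a perfect fourth also spans 5 semitones — they're enharmonic.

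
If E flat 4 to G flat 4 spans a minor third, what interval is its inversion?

major sixth

Interval numbers invert to sum to nine: 3 + 6 = 9, so a third inverts to a sixth.
The quality also flips — minor becomes major — giving a major sixth.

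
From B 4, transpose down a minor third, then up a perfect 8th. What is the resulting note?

Down a minor third from B4: G#4 (3 semitones down).
A perfect octave up from G#4 is G#5.

G sharp 5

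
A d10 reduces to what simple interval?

Take out an octave (7 from the number): 10 − 7 = 3.
So a diminished tenth is an octave plus a diminished third. The quality is unchanged.

diminished 3rd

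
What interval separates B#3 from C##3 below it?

minor seventh

Descending from B#3 to C##3 is the same interval as ascending C##3 to B#3.
C to B spans seven letter names (C-D-E-F-G-A-B): a seventh.
C##3 to B#3 is 10 semitones, a half step short of the major seventh (11), so this is minor.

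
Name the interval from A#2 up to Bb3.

diminished ninth

A to B spans two letter names (A-B), plus an octave — that makes it a ninth of some quality.
A major ninth would be 14 semitones; A#2 to Bb3 is 12, two semitones narrower, so the interval is diminished.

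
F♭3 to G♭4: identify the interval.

F to G spans two letter names (F-G), plus an octave, so the interval is some kind of ninth.
Fb3 to Gb4 is 14 semitones, matching the major ninth exactly, so the quality is major.
(Equivalently, a compound major second: a major second plus an octave.)

major ninth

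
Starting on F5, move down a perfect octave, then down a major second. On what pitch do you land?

Eb4

F5 down a perfect octave → F4 (12 semitones).
A major second down from F4 is Eb4.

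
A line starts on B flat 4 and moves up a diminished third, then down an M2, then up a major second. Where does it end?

D double-flat 5

A diminished third up from Bb4 is Dbb5.
A major second down from Dbb5 is Cbb5.
Cbb5 up a major second → Dbb5 (2 semitones).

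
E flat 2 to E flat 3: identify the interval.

perfect octave

E to E is the same letter name, plus an octave: an octave.
Eb2 to Eb3 is 12 semitones, matching the perfect octave exactly, so the quality is perfect.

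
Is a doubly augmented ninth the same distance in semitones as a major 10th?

Yes

A doubly augmented ninth = 16 semitones = a major tenth; enharmonically equal.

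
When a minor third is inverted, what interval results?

Interval numbers invert to sum to nine: 3 + 6 = 9, so a third inverts to a sixth.
Quality inverts too: minor becomes major. That makes the inversion a major sixth.

major sixth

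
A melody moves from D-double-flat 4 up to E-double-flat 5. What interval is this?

major ninth

D to E spans two letter names (D-E), plus an octave, so the interval is some kind of ninth.
Counting semitones, Dbb4→Ebb5 is 14, which is the major ninth.
(Equivalently, a compound major second: a major second plus an octave.)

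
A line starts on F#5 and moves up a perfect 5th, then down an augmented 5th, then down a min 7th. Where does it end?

A perfect fifth up from F#5 is C#6.
C#6 down an augmented fifth → F5 (8 semitones).
A minor seventh down from F5 is G4.

G4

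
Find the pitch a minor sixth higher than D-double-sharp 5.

Six letter names up from D: B.
A minor sixth is 8 semitones; 8 semitones up from D##5 gives B#5.

B-sharp 5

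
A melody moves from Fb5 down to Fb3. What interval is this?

Descending from Fb5 to Fb3 is the same interval as ascending Fb3 to Fb5.
F to F is the same letter name, plus 2 octaves, so the interval is some kind of fifteenth.
Fb3 to Fb5 is 24 semitones, matching the perfect fifteenth exactly, so the quality is perfect.
(Equivalently, a compound perfect octave: a perfect octave plus an octave.)

perfect fifteenth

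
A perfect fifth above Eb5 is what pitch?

Counting five letter names up from E lands on B.
A perfect fifth spans 7 semitones, so from Eb5 the target pitch is Bb5.

Bb5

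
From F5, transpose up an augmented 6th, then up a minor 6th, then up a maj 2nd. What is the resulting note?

Up an augmented sixth from F5: D#6 (10 semitones up).
Up a minor sixth from D#6: B6 (8 semitones up).
B6 up a major second → C#7 (2 semitones).

C#7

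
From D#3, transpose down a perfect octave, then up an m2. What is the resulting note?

E2

D#3 down a perfect octave → D#2 (12 semitones).
D#2 up a minor second → E2 (1 semitone).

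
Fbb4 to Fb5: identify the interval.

augmented octave

F to F is the same letter name, plus an octave: an octave.
Fbb4 to Fb5 spans 13 semitones — one semitone wider than the perfect octave (12) — giving an augmented octave.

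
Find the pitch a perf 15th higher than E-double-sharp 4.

A fifteenth keeps the letter name E, two octaves up from E.
A perfect fifteenth is 24 semitones; 24 semitones up from E##4 gives E##6.

E-double-sharp 6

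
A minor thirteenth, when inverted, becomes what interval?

major 3rd

First reduce the compound minor thirteenth to its simple form, a minor sixth.
Interval numbers invert to sum to nine: 6 + 3 = 9, so a sixth inverts to a third.
The quality also flips — minor becomes major — giving a major third.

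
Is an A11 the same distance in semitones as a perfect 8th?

No

An augmented eleventh spans 18 semitones; a perfect octave spans 12 semitones. They differ by 6.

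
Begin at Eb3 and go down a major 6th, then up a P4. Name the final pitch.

Eb3 down a major sixth → Gb2 (9 semitones).
Gb2 up a perfect fourth → Cb3 (5 semitones).

Cb3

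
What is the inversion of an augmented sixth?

diminished 3rd

The rule of nine gives the new number: 9 − 6 = 3, so a sixth becomes a third.
And augmented becomes diminished under inversion, so we get a diminished third.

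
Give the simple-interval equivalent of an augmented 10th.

Each octave removed subtracts seven from the number: 10 − 7 = 3.
That makes an augmented tenth a compound augmented third — an octave plus an augmented third.

A3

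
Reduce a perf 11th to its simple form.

perfect 4th

Each octave removed subtracts seven from the number: 11 − 7 = 4.
Quality carries through unchanged, so the simple form is a perfect fourth.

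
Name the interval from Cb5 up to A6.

augmented thirteenth

C to A spans six letter names (C-D-E-F-G-A), plus an octave — that makes it a thirteenth of some quality.
A major thirteenth would be 21 semitones; Cb5 to A6 is 22, one semitone wider, so the interval is augmented.
(Equivalently, a compound augmented sixth: an augmented sixth plus an octave.)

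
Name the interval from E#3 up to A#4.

P11

E to A spans four letter names (E-F-G-A), plus an octave: an eleventh.
The perfect eleventh spans 17 semitones, and E#3 to A#4 is exactly 17 semitones — so this is a perfect eleventh.
(Equivalently, a compound perfect fourth: a perfect fourth plus an octave.)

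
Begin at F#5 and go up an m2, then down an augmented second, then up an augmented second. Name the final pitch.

F#5 up a minor second → G5 (1 semitone).
Down an augmented second from G5: Fb5 (3 semitones down).
Up an augmented second from Fb5: G5 (3 semitones up).

G5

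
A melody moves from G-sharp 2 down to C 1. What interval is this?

augmented twelfth

Descending from G#2 to C1 is the same interval as ascending C1 to G#2.
C to G spans five letter names (C-D-E-F-G), plus an octave, so the interval is some kind of twelfth.
A perfect twelfth would be 19 semitones; C1 to G#2 is 20, one semitone wider, so the interval is augmented.
(Equivalently, a compound augmented fifth: an augmented fifth plus an octave.)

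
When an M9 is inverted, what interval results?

First reduce the compound major ninth to its simple form, a major second.
Interval numbers invert to sum to nine: 2 + 7 = 9, so a second inverts to a seventh.
The quality also flips — major becomes minor — giving a minor seventh.

minor seventh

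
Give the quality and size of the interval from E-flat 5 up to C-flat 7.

E to C spans six letter names (E-F-G-A-B-C), plus an octave: a thirteenth.
Eb5 to Cb7 is 20 semitones, a half step short of the major thirteenth (21), so this is minor.
(Equivalently, a compound minor sixth: a minor sixth plus an octave.)

m13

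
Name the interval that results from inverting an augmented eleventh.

diminished fifth

First reduce the compound augmented eleventh to its simple form, an augmented fourth.
Inverted interval numbers add to nine, so a fourth pairs with a fifth (4 + 5 = 9).
The quality also flips — augmented becomes diminished — giving a diminished fifth.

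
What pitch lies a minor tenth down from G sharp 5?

The tenth's letter: G down three letter names plus an octave → E.
A minor tenth spans 15 semitones, so from G#5 the target pitch is E#4.

E sharp 4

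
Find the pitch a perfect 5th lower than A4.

D4

Five letter names down from A: D.
A perfect fifth spans 7 semitones, so from A4 the target pitch is D4.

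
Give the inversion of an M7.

Interval numbers invert to sum to nine: 7 + 2 = 9, so a seventh inverts to a second.
Quality inverts too: major becomes minor. That makes the inversion a minor second.

minor second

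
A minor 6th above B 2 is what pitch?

Six letter names up from B: G.
Moving 8 semitones up from B2 (the size of a minor sixth) reaches G3.

G 3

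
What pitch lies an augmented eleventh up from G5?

The eleventh's letter: G up four letter names plus an octave → C.
An augmented eleventh is 18 semitones; 18 semitones up from G5 gives C#7.

C#7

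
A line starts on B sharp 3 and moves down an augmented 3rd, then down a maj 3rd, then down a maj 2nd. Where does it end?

Down an augmented third from B#3: G3 (5 semitones down).
A major third down from G3 is Eb3.
Down a major second from Eb3: Db3 (2 semitones down).

D flat 3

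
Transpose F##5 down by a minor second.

E##5

The second takes the letter from F down to E.
Moving 1 semitone down from F##5 (the size of a minor second) reaches E##5.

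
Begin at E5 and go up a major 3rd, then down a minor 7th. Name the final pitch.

Up a major third from E5: G#5 (4 semitones up).
G#5 down a minor seventh → A#4 (10 semitones).

A#4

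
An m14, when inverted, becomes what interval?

M2

First reduce the compound minor fourteenth to its simple form, a minor seventh.
Interval numbers invert to sum to nine: 7 + 2 = 9, so a seventh inverts to a second.
The quality also flips — minor becomes major — giving a major second.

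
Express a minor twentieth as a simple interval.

minor 6th

Take out 2 octaves (14 from the number): 20 − 14 = 6.
That makes a minor twentieth a compound minor sixth — 2 octaves plus a minor sixth.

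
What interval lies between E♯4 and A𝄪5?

E to A spans four letter names (E-F-G-A), plus an octave: an eleventh.
The perfect eleventh is 17 semitones; here we have 18, one semitone wider: augmented.
(Equivalently, a compound augmented fourth: an augmented fourth plus an octave.)

A11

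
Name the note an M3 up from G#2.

B#2

Counting three letter names up from G lands on B.
A major third spans 4 semitones, so from G#2 the target pitch is B#2.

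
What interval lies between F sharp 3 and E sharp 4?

major 7th

F to E spans seven letter names (F-G-A-B-C-D-E), so the interval is some kind of seventh.
Counting semitones, F#3→E#4 is 11, which is the major seventh.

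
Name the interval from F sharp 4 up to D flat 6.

diminished thirteenth

F to D spans six letter names (F-G-A-B-C-D), plus an octave: a thirteenth.
F#4 to Db6 spans 19 semitones — two semitones narrower than the major thirteenth (21) — giving a diminished thirteenth.
(Equivalently, a compound diminished sixth: a diminished sixth plus an octave.)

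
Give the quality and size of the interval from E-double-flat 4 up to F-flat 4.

E to F spans two letter names (E-F): a second.
Ebb4 to Fb4 is 2 semitones, matching the major second exactly, so the quality is major.

M2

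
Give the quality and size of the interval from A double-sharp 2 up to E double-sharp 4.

perfect 12th

A to E spans five letter names (A-B-C-D-E), plus an octave, so the interval is some kind of twelfth.
A##2 to E##4 is 19 semitones, matching the perfect twelfth exactly, so the quality is perfect.
(Equivalently, a compound perfect fifth: a perfect fifth plus an octave.)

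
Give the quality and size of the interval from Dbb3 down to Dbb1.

Descending from Dbb3 to Dbb1 is the same interval as ascending Dbb1 to Dbb3.
D to D is the same letter name, plus 2 octaves — that makes it a fifteenth of some quality.
Counting semitones, Dbb1→Dbb3 is 24, which is the perfect fifteenth.
(Equivalently, a compound perfect octave: a perfect octave plus an octave.)

perfect fifteenth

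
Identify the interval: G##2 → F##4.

minor 14th

G to F spans seven letter names (G-A-B-C-D-E-F), plus an octave, so the interval is some kind of fourteenth.
A major fourteenth would be 23 semitones, but G##2 to F##4 is 22 — one semitone narrower, making it a minor fourteenth.
(Equivalently, a compound minor seventh: a minor seventh plus an octave.)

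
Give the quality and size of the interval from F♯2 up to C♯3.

F to C spans five letter names (F-G-A-B-C) — that makes it a fifth of some quality.
F#2 to C#3 is 7 semitones, matching the perfect fifth exactly, so the quality is perfect.

perfect 5th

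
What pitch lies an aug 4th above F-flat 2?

Counting four letter names up from F lands on B.
An augmented fourth spans 6 semitones, so from Fb2 the target pitch is Bb2.

B-flat 2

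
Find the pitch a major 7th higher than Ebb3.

Db4

Seven letter names up from E: D.
A major seventh spans 11 semitones, so from Ebb3 the target pitch is Db4.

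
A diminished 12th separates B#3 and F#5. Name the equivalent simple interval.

d5

Subtracting seven from the interval number removes an octave: 12 − 7 = 5.
Quality carries through unchanged, so the simple form is a diminished fifth.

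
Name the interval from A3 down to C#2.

Descending from A3 to C#2 is the same interval as ascending C#2 to A3.
C to A spans six letter names (C-D-E-F-G-A), plus an octave, so the interval is some kind of thirteenth.
A major thirteenth would be 21 semitones, but C#2 to A3 is 20 — one semitone narrower, making it a minor thirteenth.
(Equivalently, a compound minor sixth: a minor sixth plus an octave.)

minor 13th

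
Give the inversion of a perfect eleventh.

First reduce the compound perfect eleventh to its simple form, a perfect fourth.
Inverted interval numbers add to nine, so a fourth pairs with a fifth (4 + 5 = 9).
The quality also flips — perfect stays perfect — giving a perfect fifth.

perfect 5th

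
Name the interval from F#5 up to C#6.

perfect fifth

F to C spans five letter names (F-G-A-B-C) — that makes it a fifth of some quality.
F#5 to C#6 is 7 semitones, matching the perfect fifth exactly, so the quality is perfect.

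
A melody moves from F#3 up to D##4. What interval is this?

augmented sixth

F to D spans six letter names (F-G-A-B-C-D) — that makes it a sixth of some quality.
The major sixth is 9 semitones; here we have 10, one semitone wider: augmented.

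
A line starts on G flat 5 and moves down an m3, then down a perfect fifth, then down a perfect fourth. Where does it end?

Gb5 down a minor third → Eb5 (3 semitones).
Down a perfect fifth from Eb5: Ab4 (7 semitones down).
A perfect fourth down from Ab4 is Eb4.

E flat 4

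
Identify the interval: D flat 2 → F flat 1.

M6

Descending from Db2 to Fb1 is the same interval as ascending Fb1 to Db2.
F to D spans six letter names (F-G-A-B-C-D): a sixth.
Counting semitones, Fb1→Db2 is 9, which is the major sixth.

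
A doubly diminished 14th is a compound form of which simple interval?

Take out an octave (7 from the number): 14 − 7 = 7.
That makes a doubly diminished fourteenth a compound doubly diminished seventh — an octave plus a doubly diminished seventh.

doubly diminished seventh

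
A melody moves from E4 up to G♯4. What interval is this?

major third

E to G spans three letter names (E-F-G) — that makes it a third of some quality.
E4 to G#4 is 4 semitones, matching the major third exactly, so the quality is major.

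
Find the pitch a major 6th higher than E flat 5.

C 6

Six letter names up from E: C.
A major sixth spans 9 semitones, so from Eb5 the target pitch is C6.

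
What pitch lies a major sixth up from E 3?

Counting six letter names up from E lands on C.
Moving 9 semitones up from E3 (the size of a major sixth) reaches C#4.

C sharp 4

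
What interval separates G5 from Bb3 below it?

Descending from G5 to Bb3 is the same interval as ascending Bb3 to G5.
B to G spans six letter names (B-C-D-E-F-G), plus an octave — that makes it a thirteenth of some quality.
Counting semitones, Bb3→G5 is 21, which is the major thirteenth.
(Equivalently, a compound major sixth: a major sixth plus an octave.)

major thirteenth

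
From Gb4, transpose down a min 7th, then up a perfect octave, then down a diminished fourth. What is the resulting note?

E4

A minor seventh down from Gb4 is Ab3.
Up a perfect octave from Ab3: Ab4 (12 semitones up).
Ab4 down a diminished fourth → E4 (4 semitones).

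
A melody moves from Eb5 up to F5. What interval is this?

E to F spans two letter names (E-F): a second.
Eb5 to F5 is 2 semitones, matching the major second exactly, so the quality is major.

major 2nd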